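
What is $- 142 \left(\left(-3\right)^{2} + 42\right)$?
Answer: $-7242$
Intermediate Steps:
$- 142 \left(\left(-3\right)^{2} + 42\right) = - 142 \left(9 + 42\right) = \left(-142\right) 51 = -7242$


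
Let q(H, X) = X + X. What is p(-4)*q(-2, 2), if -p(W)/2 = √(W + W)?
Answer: -16*I*√2 ≈ -22.627*I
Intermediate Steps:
p(W) = -2*√2*√W (p(W) = -2*√(W + W) = -2*√2*√W)
q(H, X) = 2*X
p(-4)*q(-2, 2) = (-2*√2*√(-4))*(2*2) = -2*√2*2*I*4 = -4*I*√2*4 = -16*I*√2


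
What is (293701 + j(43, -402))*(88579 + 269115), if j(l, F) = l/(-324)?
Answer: 17018916159607/162 ≈ 1.0505e+11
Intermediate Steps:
j(l, F) = -l/324 (j(l, F) = l*(-1/324) = -l/324)
(293701 + j(43, -402))*(88579 + 269115) = (293701 - 1/324*43)*(88579 + 269115) = (293701 - 43/324)*357694 = (95159081/324)*357694 = 17018916159607/162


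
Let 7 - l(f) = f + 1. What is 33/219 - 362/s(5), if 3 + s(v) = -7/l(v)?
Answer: 13268/365 ≈ 36.351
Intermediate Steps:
l(f) = 6 - f (l(f) = 7 - (f + 1) = 7 - (1 + f) = 7 + (-1 - f) = 6 - f)
s(v) = -3 - 7/(6 - v)
33/219 - 362/s(5) = 33/219 - 362*(-6 + 5)/(25 - 3*5) = 33*(1/219) - 362*(-1/(25 - 15)) = 11/73 - 362/((-1*10)) = 11/73 - 362/(-10) = 11/73 - 362*(-1/10) = 11/73 + 181/5 = 13268/365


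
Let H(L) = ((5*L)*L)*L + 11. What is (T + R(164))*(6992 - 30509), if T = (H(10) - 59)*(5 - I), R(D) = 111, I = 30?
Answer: 2908794213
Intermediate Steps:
H(L) = 11 + 5*L**3 (H(L) = (5*L**2)*L + 11 = 5*L**3 + 11 = 11 + 5*L**3)
T = -123800 (T = ((11 + 5*10**3) - 59)*(5 - 1*30) = ((11 + 5*1000) - 59)*(5 - 30) = ((11 + 5000) - 59)*(-25) = (5011 - 59)*(-25) = 4952*(-25) = -123800)
(T + R(164))*(6992 - 30509) = (-123800 + 111)*(6992 - 30509) = -123689*(-23517) = 2908794213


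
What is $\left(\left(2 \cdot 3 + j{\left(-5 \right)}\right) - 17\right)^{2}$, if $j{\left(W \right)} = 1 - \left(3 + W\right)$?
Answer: $64$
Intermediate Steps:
$j{\left(W \right)} = -2 - W$
$\left(\left(2 \cdot 3 + j{\left(-5 \right)}\right) - 17\right)^{2} = \left(\left(2 \cdot 3 - -3\right) - 17\right)^{2} = \left(\left(6 + \left(-2 + 5\right)\right) - 17\right)^{2} = \left(\left(6 + 3\right) - 17\right)^{2} = \left(9 - 17\right)^{2} = \left(-8\right)^{2} = 64$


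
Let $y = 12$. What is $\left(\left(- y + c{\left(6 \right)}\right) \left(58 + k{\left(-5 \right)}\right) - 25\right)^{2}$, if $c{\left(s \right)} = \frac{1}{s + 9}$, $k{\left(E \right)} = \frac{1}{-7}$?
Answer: $\frac{25080064}{49} \approx 5.1184 \cdot 10^{5}$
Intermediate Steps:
$k{\left(E \right)} = - \frac{1}{7}$
$c{\left(s \right)} = \frac{1}{9 + s}$
$\left(\left(- y + c{\left(6 \right)}\right) \left(58 + k{\left(-5 \right)}\right) - 25\right)^{2} = \left(\left(\left(-1\right) 12 + \frac{1}{9 + 6}\right) \left(58 - \frac{1}{7}\right) - 25\right)^{2} = \left(\left(-12 + \frac{1}{15}\right) \frac{405}{7} - 25\right)^{2} = \left(\left(- \frac{179}{15}\right) \frac{405}{7} - 25\right)^{2} = \left(- \frac{4833}{7} - 25\right)^{2} = \left(- \frac{5008}{7}\right)^{2} = \frac{25080064}{49}$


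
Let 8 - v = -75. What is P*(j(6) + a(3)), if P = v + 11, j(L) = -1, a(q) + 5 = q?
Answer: -282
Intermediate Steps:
v = 83 (v = 8 - 1*(-75) = 8 + 75 = 83)
a(q) = -5 + q
P = 94 (P = 83 + 11 = 94)
P*(j(6) + a(3)) = 94*(-1 + (-5 + 3)) = 94*(-1 - 2) = 94*(-3) = -282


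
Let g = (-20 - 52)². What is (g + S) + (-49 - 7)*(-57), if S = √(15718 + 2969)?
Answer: 8376 + √18687 ≈ 8512.7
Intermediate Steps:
g = 5184 (g = (-72)² = 5184)
S = √18687 ≈ 136.70
(g + S) + (-49 - 7)*(-57) = (5184 + √18687) + (-49 - 7)*(-57) = (5184 + √18687) - 56*(-57) = (5184 + √18687) + 3192 = 8376 + √18687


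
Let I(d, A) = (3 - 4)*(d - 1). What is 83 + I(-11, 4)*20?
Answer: 323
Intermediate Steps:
I(d, A) = 1 - d (I(d, A) = -(-1 + d) = 1 - d)
83 + I(-11, 4)*20 = 83 + (1 - 1*(-11))*20 = 83 + (1 + 11)*20 = 83 + 12*20 = 83 + 240 = 323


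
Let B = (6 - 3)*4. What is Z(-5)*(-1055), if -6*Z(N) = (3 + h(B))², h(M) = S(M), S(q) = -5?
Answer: 2110/3 ≈ 703.33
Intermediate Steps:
B = 12 (B = 3*4 = 12)
h(M) = -5
Z(N) = -⅔ (Z(N) = -(3 - 5)²/6 = -⅙*(-2)² = -⅙*4 = -⅔)
Z(-5)*(-1055) = -⅔*(-1055) = 2110/3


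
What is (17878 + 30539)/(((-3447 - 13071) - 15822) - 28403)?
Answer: -48417/60743 ≈ -0.79708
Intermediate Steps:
(17878 + 30539)/(((-3447 - 13071) - 15822) - 28403) = 48417/((-16518 - 15822) - 28403) = 48417/(-32340 - 28403) = 48417/(-60743) = 48417*(-1/60743) = -48417/60743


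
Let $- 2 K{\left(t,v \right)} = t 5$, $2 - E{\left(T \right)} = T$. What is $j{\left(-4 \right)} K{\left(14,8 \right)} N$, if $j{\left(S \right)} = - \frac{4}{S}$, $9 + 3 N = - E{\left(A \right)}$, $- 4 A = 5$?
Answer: $\frac{1715}{12} \approx 142.92$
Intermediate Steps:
$A = - \frac{5}{4}$ ($A = \left(- \frac{1}{4}\right) 5 = - \frac{5}{4} \approx -1.25$)
$E{\left(T \right)} = 2 - T$
$K{\left(t,v \right)} = - \frac{5 t}{2}$ ($K{\left(t,v \right)} = - \frac{t 5}{2} = - \frac{5 t}{2}$)
$N = - \frac{49}{12}$ ($N = -3 + \frac{\left(-1\right) \left(2 - - \frac{5}{4}\right)}{3} = -3 + \frac{\left(-1\right) \left(2 + \frac{5}{4}\right)}{3} = -3 + \frac{\left(-1\right) \frac{13}{4}}{3} = -3 + \frac{1}{3} \left(- \frac{13}{4}\right) = -3 - \frac{13}{12} = - \frac{49}{12} \approx -4.0833$)
$j{\left(-4 \right)} K{\left(14,8 \right)} N = - \frac{4}{-4} \left(\left(- \frac{5}{2}\right) 14\right) \left(- \frac{49}{12}\right) = \left(-4\right) \left(- \frac{1}{4}\right) \left(-35\right) \left(- \frac{49}{12}\right) = 1 \left(-35\right) \left(- \frac{49}{12}\right) = \left(-35\right) \left(- \frac{49}{12}\right) = \frac{1715}{12}$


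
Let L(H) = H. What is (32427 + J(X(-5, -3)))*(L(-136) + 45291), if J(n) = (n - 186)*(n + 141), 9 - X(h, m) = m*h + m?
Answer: 286508475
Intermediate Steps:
X(h, m) = 9 - m - h*m (X(h, m) = 9 - (m*h + m) = 9 - (h*m + m) = 9 - (m + h*m) = 9 + (-m - h*m) = 9 - m - h*m)
J(n) = (-186 + n)*(141 + n)
(32427 + J(X(-5, -3)))*(L(-136) + 45291) = (32427 + (-26226 + (9 - 1*(-3) - 1*(-5)*(-3))² - 45*(9 - 1*(-3) - 1*(-5)*(-3))))*(-136 + 45291) = (32427 + (-26226 + (9 + 3 - 15)² - 45*(9 + 3 - 15)))*45155 = (32427 + (-26226 + (-3)² - 45*(-3)))*45155 = (32427 + (-26226 + 9 + 135))*45155 = (32427 - 26082)*45155 = 6345*45155 = 286508475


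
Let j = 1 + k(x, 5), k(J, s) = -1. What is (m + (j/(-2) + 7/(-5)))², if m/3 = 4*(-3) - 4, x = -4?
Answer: 61009/25 ≈ 2440.4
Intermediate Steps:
j = 0 (j = 1 - 1 = 0)
m = -48 (m = 3*(4*(-3) - 4) = 3*(-12 - 4) = 3*(-16) = -48)
(m + (j/(-2) + 7/(-5)))² = (-48 + (0/(-2) + 7/(-5)))² = (-48 + (0*(-½) + 7*(-⅕)))² = (-48 + (0 - 7/5))² = (-48 - 7/5)² = (-247/5)² = 61009/25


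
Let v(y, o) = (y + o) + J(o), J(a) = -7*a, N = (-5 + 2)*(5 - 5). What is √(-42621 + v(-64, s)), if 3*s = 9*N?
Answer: I*√42685 ≈ 206.6*I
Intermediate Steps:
N = 0 (N = -3*0 = 0)
s = 0 (s = (9*0)/3 = (⅓)*0 = 0)
v(y, o) = y - 6*o (v(y, o) = (y + o) - 7*o = (o + y) - 7*o = y - 6*o)
√(-42621 + v(-64, s)) = √(-42621 + (-64 - 6*0)) = √(-42621 + (-64 + 0)) = √(-42621 - 64) = √(-42685) = I*√42685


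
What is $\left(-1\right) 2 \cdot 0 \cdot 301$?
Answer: $0$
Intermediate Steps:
$\left(-1\right) 2 \cdot 0 \cdot 301 = \left(-2\right) 0 \cdot 301 = 0 \cdot 301 = 0$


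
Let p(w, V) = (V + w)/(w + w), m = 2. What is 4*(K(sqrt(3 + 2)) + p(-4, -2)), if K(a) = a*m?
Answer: 3 + 8*sqrt(5) ≈ 20.889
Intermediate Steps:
K(a) = 2*a (K(a) = a*2 = 2*a)
p(w, V) = (V + w)/(2*w) (p(w, V) = (V + w)/((2*w)) = (V + w)*(1/(2*w)) = (V + w)/(2*w))
4*(K(sqrt(3 + 2)) + p(-4, -2)) = 4*(2*sqrt(3 + 2) + (1/2)*(-2 - 4)/(-4)) = 4*(2*sqrt(5) + (1/2)*(-1/4)*(-6)) = 4*(2*sqrt(5) + 3/4) = 4*(3/4 + 2*sqrt(5)) = 3 + 8*sqrt(5)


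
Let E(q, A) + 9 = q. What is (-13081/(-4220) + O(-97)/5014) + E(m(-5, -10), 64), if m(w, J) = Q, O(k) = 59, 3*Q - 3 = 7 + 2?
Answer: -19979143/10579540 ≈ -1.8885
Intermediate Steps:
Q = 4 (Q = 1 + (7 + 2)/3 = 1 + (1/3)*9 = 1 + 3 = 4)
m(w, J) = 4
E(q, A) = -9 + q
(-13081/(-4220) + O(-97)/5014) + E(m(-5, -10), 64) = (-13081/(-4220) + 59/5014) + (-9 + 4) = (-13081*(-1/4220) + 59*(1/5014)) - 5 = (13081/4220 + 59/5014) - 5 = 32918557/10579540 - 5 = -19979143/10579540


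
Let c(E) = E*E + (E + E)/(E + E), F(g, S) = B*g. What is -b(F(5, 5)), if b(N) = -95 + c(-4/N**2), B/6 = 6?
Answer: 6167339999/65610000 ≈ 94.000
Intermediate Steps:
B = 36 (B = 6*6 = 36)
F(g, S) = 36*g
c(E) = 1 + E**2 (c(E) = E**2 + (2*E)/((2*E)) = E**2 + (2*E)*(1/(2*E)) = E**2 + 1 = 1 + E**2)
b(N) = -94 + 16/N**4 (b(N) = -95 + (1 + (-4/N**2)**2) = -95 + (1 + 16/N**4) = -94 + 16/N**4)
-b(F(5, 5)) = -(-94 + 16/(36*5)**4) = -(-94 + 16/180**4) = -(-94 + 16*(1/1049760000)) = -(-94 + 1/65610000) = -1*(-6167339999/65610000) = 6167339999/65610000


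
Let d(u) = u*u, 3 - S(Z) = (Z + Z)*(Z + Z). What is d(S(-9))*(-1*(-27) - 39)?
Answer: -1236492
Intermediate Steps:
S(Z) = 3 - 4*Z² (S(Z) = 3 - (Z + Z)*(Z + Z) = 3 - 2*Z*2*Z = 3 - 4*Z²)
d(u) = u²
d(S(-9))*(-1*(-27) - 39) = (3 - 4*(-9)²)²*(-1*(-27) - 39) = (3 - 4*81)²*(27 - 39) = (3 - 324)²*(-12) = (-321)²*(-12) = 103041*(-12) = -1236492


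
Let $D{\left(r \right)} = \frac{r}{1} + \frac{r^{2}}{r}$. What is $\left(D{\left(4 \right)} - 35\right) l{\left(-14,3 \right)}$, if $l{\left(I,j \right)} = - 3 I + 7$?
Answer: $-1323$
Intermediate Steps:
$l{\left(I,j \right)} = 7 - 3 I$
$D{\left(r \right)} = 2 r$ ($D{\left(r \right)} = r 1 + r = r + r = 2 r$)
$\left(D{\left(4 \right)} - 35\right) l{\left(-14,3 \right)} = \left(2 \cdot 4 - 35\right) \left(7 - -42\right) = \left(8 - 35\right) \left(7 + 42\right) = \left(-27\right) 49 = -1323$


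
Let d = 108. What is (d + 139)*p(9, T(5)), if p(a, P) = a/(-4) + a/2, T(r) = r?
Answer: 2223/4 ≈ 555.75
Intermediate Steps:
p(a, P) = a/4 (p(a, P) = a*(-1/4) + a*(1/2) = -a/4 + a/2 = a/4)
(d + 139)*p(9, T(5)) = (108 + 139)*((1/4)*9) = 247*(9/4) = 2223/4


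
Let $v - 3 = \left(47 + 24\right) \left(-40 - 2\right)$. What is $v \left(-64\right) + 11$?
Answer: $190667$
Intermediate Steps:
$v = -2979$ ($v = 3 + \left(47 + 24\right) \left(-40 - 2\right) = 3 + 71 \left(-42\right) = 3 - 2982 = -2979$)
$v \left(-64\right) + 11 = \left(-2979\right) \left(-64\right) + 11 = 190656 + 11 = 190667$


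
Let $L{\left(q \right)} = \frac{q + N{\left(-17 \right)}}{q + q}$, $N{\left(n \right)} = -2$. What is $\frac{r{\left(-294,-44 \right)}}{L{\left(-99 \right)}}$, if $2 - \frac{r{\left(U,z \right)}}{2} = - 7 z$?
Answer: $- \frac{121176}{101} \approx -1199.8$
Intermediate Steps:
$r{\left(U,z \right)} = 4 + 14 z$ ($r{\left(U,z \right)} = 4 - 2 \left(- 7 z\right) = 4 + 14 z$)
$L{\left(q \right)} = \frac{-2 + q}{2 q}$ ($L{\left(q \right)} = \frac{q - 2}{q + q} = \frac{-2 + q}{2 q}$)
$\frac{r{\left(-294,-44 \right)}}{L{\left(-99 \right)}} = \frac{4 + 14 \left(-44\right)}{\frac{1}{2} \frac{1}{-99} \left(-2 - 99\right)} = \frac{4 - 616}{\frac{1}{2} \left(- \frac{1}{99}\right) \left(-101\right)} = - \frac{612}{\frac{101}{198}} = \left(-612\right) \frac{198}{101} = - \frac{121176}{101}$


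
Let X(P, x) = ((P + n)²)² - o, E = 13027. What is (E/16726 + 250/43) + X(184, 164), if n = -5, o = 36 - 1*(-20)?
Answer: 738367633502911/719218 ≈ 1.0266e+9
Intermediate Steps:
o = 56 (o = 36 + 20 = 56)
X(P, x) = -56 + (-5 + P)⁴ (X(P, x) = ((P - 5)²)² - 1*56 = ((-5 + P)²)² - 56 = (-5 + P)⁴ - 56 = -56 + (-5 + P)⁴)
(E/16726 + 250/43) + X(184, 164) = (13027/16726 + 250/43) + (-56 + (-5 + 184)⁴) = (13027*(1/16726) + 250*(1/43)) + (-56 + 179⁴) = (13027/16726 + 250/43) + (-56 + 1026625681) = 4741661/719218 + 1026625625 = 738367633502911/719218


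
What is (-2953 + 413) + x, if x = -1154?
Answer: -3694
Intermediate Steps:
(-2953 + 413) + x = (-2953 + 413) - 1154 = -2540 - 1154 = -3694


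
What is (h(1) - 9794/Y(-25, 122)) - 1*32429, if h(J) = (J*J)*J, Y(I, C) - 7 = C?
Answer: -4193006/129 ≈ -32504.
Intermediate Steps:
Y(I, C) = 7 + C
h(J) = J**3 (h(J) = J**2*J = J**3)
(h(1) - 9794/Y(-25, 122)) - 1*32429 = (1**3 - 9794/(7 + 122)) - 1*32429 = (1 - 9794/129) - 32429 = -9665/129 - 32429 = -4193006/129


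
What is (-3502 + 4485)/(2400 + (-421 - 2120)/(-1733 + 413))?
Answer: 39320/96077 ≈ 0.40926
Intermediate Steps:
(-3502 + 4485)/(2400 + (-421 - 2120)/(-1733 + 413)) = 983/(2400 - 2541/(-1320)) = 983/(2400 - 2541*(-1/1320)) = 983/(2400 + 77/40) = 983/(96077/40) = 983*(40/96077) = 39320/96077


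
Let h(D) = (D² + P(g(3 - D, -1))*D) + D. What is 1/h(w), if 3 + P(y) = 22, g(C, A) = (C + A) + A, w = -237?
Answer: 1/51429 ≈ 1.9444e-5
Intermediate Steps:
g(C, A) = C + 2*A (g(C, A) = (A + C) + A = C + 2*A)
P(y) = 19 (P(y) = -3 + 22 = 19)
h(D) = D² + 20*D (h(D) = (D² + 19*D) + D = D² + 20*D)
1/h(w) = 1/(-237*(20 - 237)) = 1/(-237*(-217)) = 1/51429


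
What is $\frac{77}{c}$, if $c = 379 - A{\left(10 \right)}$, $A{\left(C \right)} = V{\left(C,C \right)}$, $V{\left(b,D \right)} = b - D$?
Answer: $\frac{77}{379} \approx 0.20317$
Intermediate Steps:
$A{\left(C \right)} = 0$ ($A{\left(C \right)} = C - C = 0$)
$c = 379$ ($c = 379 - 0 = 379 + 0 = 379$)
$\frac{77}{c} = \frac{77}{379}$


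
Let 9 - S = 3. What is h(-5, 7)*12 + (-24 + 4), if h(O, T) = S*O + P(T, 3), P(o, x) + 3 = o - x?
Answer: -368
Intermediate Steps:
P(o, x) = -3 + o - x (P(o, x) = -3 + (o - x) = -3 + o - x)
S = 6 (S = 9 - 1*3 = 9 - 3 = 6)
h(O, T) = -6 + T + 6*O (h(O, T) = 6*O + (-3 + T - 1*3) = 6*O + (-3 + T - 3) = 6*O + (-6 + T) = -6 + T + 6*O)
h(-5, 7)*12 + (-24 + 4) = (-6 + 7 + 6*(-5))*12 + (-24 + 4) = (-6 + 7 - 30)*12 - 20 = -29*12 - 20 = -348 - 20 = -368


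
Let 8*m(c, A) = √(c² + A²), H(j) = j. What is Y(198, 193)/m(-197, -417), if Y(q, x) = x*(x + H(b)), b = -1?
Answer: 148224*√212698/106349 ≈ 642.79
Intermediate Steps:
m(c, A) = √(A² + c²)/8 (m(c, A) = √(c² + A²)/8 = √(A² + c²)/8)
Y(q, x) = x*(-1 + x) (Y(q, x) = x*(x - 1) = x*(-1 + x))
Y(198, 193)/m(-197, -417) = (193*(-1 + 193))/((√((-417)² + (-197)²)/8)) = (193*192)/((√(173889 + 38809)/8)) = 37056/((√212698/8)) = 37056*(4*√212698/106349) = 148224*√212698/106349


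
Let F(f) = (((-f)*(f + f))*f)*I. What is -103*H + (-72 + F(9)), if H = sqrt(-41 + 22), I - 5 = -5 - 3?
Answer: 4302 - 103*I*sqrt(19) ≈ 4302.0 - 448.97*I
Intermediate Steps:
I = -3 (I = 5 + (-5 - 3) = 5 - 8 = -3)
H = I*sqrt(19) (H = sqrt(-19) = I*sqrt(19) ≈ 4.3589*I)
F(f) = 6*f**3 (F(f) = (((-f)*(f + f))*f)*(-3) = (((-f)*(2*f))*f)*(-3) = ((-2*f**2)*f)*(-3) = -2*f**3*(-3) = 6*f**3)
-103*H + (-72 + F(9)) = -103*I*sqrt(19) + (-72 + 6*9**3) = -103*I*sqrt(19) + (-72 + 6*729) = -103*I*sqrt(19) + (-72 + 4374) = -103*I*sqrt(19) + 4302 = 4302 - 103*I*sqrt(19)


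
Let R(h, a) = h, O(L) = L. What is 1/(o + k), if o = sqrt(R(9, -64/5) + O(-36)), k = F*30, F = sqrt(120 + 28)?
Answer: 1/(3*(20*sqrt(37) + I*sqrt(3))) ≈ 0.0027394 - 3.9002e-5*I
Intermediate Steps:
F = 2*sqrt(37) (F = sqrt(148) = 2*sqrt(37) ≈ 12.166)
k = 60*sqrt(37) (k = (2*sqrt(37))*30 = 60*sqrt(37) ≈ 364.97)
o = 3*I*sqrt(3) (o = sqrt(9 - 36) = sqrt(-27) = 3*I*sqrt(3) ≈ 5.1962*I)
1/(o + k) = 1/(3*I*sqrt(3) + 60*sqrt(37)) = 1/(60*sqrt(37) + 3*I*sqrt(3))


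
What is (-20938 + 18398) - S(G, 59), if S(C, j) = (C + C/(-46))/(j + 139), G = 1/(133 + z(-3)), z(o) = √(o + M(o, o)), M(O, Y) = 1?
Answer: 5*(-514096*√2 + 68374769*I)/(1012*(√2 - 133*I)) ≈ -2540.0 + 4.0233e-7*I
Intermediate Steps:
z(o) = √(1 + o) (z(o) = √(o + 1) = √(1 + o))
G = 1/(133 + I*√2) (G = 1/(133 + √(1 - 3)) = 1/(133 + √(-2)) = 1/(133 + I*√2) ≈ 0.0075179 - 7.994e-5*I)
S(C, j) = 45*C/(46*(139 + j)) (S(C, j) = (C + C*(-1/46))/(139 + j) = (C - C/46)/(139 + j) = (45*C/46)/(139 + j) = 45*C/(46*(139 + j)))
(-20938 + 18398) - S(G, 59) = (-20938 + 18398) - 45*(133/17691 - I*√2/17691)/(46*(139 + 59)) = -2540 - 45*(133/17691 - I*√2/17691)/(46*198) = -2540 - (665/17903292 - 5*I*√2/17903292) = -2540 + (-665/17903292 + 5*I*√2/17903292) = -45474362345/17903292 + 5*I*√2/17903292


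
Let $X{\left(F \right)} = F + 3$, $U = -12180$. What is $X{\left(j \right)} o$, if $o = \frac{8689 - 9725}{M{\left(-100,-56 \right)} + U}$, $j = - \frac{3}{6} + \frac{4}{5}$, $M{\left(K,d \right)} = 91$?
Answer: $\frac{222}{785} \approx 0.2828$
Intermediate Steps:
$j = \frac{3}{10}$ ($j = \left(-3\right) \frac{1}{6} + 4 \cdot \frac{1}{5} = - \frac{1}{2} + \frac{4}{5} = \frac{3}{10} \approx 0.3$)
$X{\left(F \right)} = 3 + F$
$o = \frac{148}{1727}$ ($o = \frac{8689 - 9725}{91 - 12180} = - \frac{1036}{-12089} = \left(-1036\right) \left(- \frac{1}{12089}\right) = \frac{148}{1727} \approx 0.085698$)
$X{\left(j \right)} o = \left(3 + \frac{3}{10}\right) \frac{148}{1727} = \frac{33}{10} \cdot \frac{148}{1727} = \frac{222}{785}$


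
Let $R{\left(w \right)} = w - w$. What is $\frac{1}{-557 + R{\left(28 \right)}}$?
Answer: $- \frac{1}{557} \approx -0.0017953$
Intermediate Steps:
$R{\left(w \right)} = 0$
$\frac{1}{-557 + R{\left(28 \right)}} = \frac{1}{-557 + 0} = \frac{1}{-557} = - \frac{1}{557}$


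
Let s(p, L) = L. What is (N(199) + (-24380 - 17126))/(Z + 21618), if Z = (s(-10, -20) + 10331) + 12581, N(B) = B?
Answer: -41307/44510 ≈ -0.92804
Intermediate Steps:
Z = 22892 (Z = (-20 + 10331) + 12581 = 10311 + 12581 = 22892)
(N(199) + (-24380 - 17126))/(Z + 21618) = (199 + (-24380 - 17126))/(22892 + 21618) = (199 - 41506)/44510 = -41307*1/44510 = -41307/44510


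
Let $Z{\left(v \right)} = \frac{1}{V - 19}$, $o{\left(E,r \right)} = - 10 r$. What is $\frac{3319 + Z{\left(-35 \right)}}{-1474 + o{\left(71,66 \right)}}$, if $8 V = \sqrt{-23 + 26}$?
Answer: $- \frac{76671003}{49297534} + \frac{4 \sqrt{3}}{24648767} \approx -1.5553$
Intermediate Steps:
$V = \frac{\sqrt{3}}{8}$ ($V = \frac{\sqrt{-23 + 26}}{8} = \frac{\sqrt{3}}{8} \approx 0.21651$)
$Z{\left(v \right)} = \frac{1}{-19 + \frac{\sqrt{3}}{8}}$ ($Z{\left(v \right)} = \frac{1}{\frac{\sqrt{3}}{8} - 19} = \frac{1}{-19 + \frac{\sqrt{3}}{8}}$)
$\frac{3319 + Z{\left(-35 \right)}}{-1474 + o{\left(71,66 \right)}} = \frac{3319 - \left(\frac{1216}{23101} + \frac{8 \sqrt{3}}{23101}\right)}{-1474 - 660} = \frac{\frac{76671003}{23101} - \frac{8 \sqrt{3}}{23101}}{-1474 - 660} = \frac{\frac{76671003}{23101} - \frac{8 \sqrt{3}}{23101}}{-2134} = \left(\frac{76671003}{23101} - \frac{8 \sqrt{3}}{23101}\right) \left(- \frac{1}{2134}\right) = - \frac{76671003}{49297534} + \frac{4 \sqrt{3}}{24648767}$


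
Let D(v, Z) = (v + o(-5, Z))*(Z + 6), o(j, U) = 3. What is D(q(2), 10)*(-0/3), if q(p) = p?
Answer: 0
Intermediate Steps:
D(v, Z) = (3 + v)*(6 + Z) (D(v, Z) = (v + 3)*(Z + 6) = (3 + v)*(6 + Z))
D(q(2), 10)*(-0/3) = (18 + 3*10 + 6*2 + 10*2)*(-0/3) = (18 + 30 + 12 + 20)*(-0/3) = 80*(-1*0) = 80*0 = 0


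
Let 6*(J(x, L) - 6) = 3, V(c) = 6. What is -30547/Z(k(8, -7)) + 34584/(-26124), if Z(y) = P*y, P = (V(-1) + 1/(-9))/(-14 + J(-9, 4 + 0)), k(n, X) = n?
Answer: 8975166629/1846096 ≈ 4861.7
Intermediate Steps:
J(x, L) = 13/2 (J(x, L) = 6 + (⅙)*3 = 6 + ½ = 13/2)
P = -106/135 (P = (6 + 1/(-9))/(-14 + 13/2) = (6 - ⅑)/(-15/2) = (53/9)*(-2/15) = -106/135 ≈ -0.78518)
Z(y) = -106*y/135
-30547/Z(k(8, -7)) + 34584/(-26124) = -30547/((-106/135*8)) + 34584/(-26124) = -30547/(-848/135) + 34584*(-1/26124) = -30547*(-135/848) - 2882/2177 = 4123845/848 - 2882/2177 = 8975166629/1846096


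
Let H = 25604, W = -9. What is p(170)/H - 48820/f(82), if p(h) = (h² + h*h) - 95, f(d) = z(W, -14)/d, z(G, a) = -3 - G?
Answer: -51249305365/76812 ≈ -6.6720e+5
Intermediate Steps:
f(d) = 6/d (f(d) = (-3 - 1*(-9))/d = (-3 + 9)/d = 6/d)
p(h) = -95 + 2*h² (p(h) = (h² + h²) - 95 = 2*h² - 95 = -95 + 2*h²)
p(170)/H - 48820/f(82) = (-95 + 2*170²)/25604 - 48820/(6/82) = (-95 + 2*28900)*(1/25604) - 48820/(6*(1/82)) = (-95 + 57800)*(1/25604) - 48820/3/41 = 57705*(1/25604) - 48820*41/3 = 57705/25604 - 2001620/3 = -51249305365/76812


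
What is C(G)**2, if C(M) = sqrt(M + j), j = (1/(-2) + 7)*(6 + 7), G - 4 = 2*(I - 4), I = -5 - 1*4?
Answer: 125/2 ≈ 62.500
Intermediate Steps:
I = -9 (I = -5 - 4 = -9)
G = -22 (G = 4 + 2*(-9 - 4) = 4 + 2*(-13) = 4 - 26 = -22)
j = 169/2 (j = (-1/2 + 7)*13 = (13/2)*13 = 169/2 ≈ 84.500)
C(M) = sqrt(169/2 + M) (C(M) = sqrt(M + 169/2) = sqrt(169/2 + M))
C(G)**2 = (sqrt(338 + 4*(-22))/2)**2 = (sqrt(338 - 88)/2)**2 = (sqrt(250)/2)**2 = ((5*sqrt(10))/2)**2 = (5*sqrt(10)/2)**2 = 125/2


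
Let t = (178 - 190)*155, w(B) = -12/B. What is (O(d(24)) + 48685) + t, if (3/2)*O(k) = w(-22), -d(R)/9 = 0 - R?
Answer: 515079/11 ≈ 46825.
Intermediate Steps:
d(R) = 9*R (d(R) = -9*(0 - R) = -(-9)*R = 9*R)
O(k) = 4/11 (O(k) = 2*(-12/(-22))/3 = 2*(-12*(-1/22))/3 = (⅔)*(6/11) = 4/11)
t = -1860 (t = -12*155 = -1860)
(O(d(24)) + 48685) + t = (4/11 + 48685) - 1860 = 535539/11 - 1860 = 515079/11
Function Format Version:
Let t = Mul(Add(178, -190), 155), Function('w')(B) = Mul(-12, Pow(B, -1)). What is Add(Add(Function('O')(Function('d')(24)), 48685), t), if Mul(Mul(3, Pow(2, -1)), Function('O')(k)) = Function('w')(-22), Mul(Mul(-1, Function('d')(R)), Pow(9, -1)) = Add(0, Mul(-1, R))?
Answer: Rational(515079, 11) ≈ 46825.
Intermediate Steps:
Function('d')(R) = Mul(9, R) (Function('d')(R) = Mul(-9, Add(0, Mul(-1, R))) = Mul(-9, Mul(-1, R)) = Mul(9, R))
Function('O')(k) = Rational(4, 11) (Function('O')(k) = Mul(Rational(2, 3), Mul(-12, Pow(-22, -1))) = Mul(Rational(2, 3), Mul(-12, Rational(-1, 22))) = Mul(Rational(2, 3), Rational(6, 11)) = Rational(4, 11))
t = -1860 (t = Mul(-12, 155) = -1860)
Add(Add(Function('O')(Function('d')(24)), 48685), t) = Add(Add(Rational(4, 11), 48685), -1860) = Add(Rational(535539, 11), -1860) = Rational(515079, 11)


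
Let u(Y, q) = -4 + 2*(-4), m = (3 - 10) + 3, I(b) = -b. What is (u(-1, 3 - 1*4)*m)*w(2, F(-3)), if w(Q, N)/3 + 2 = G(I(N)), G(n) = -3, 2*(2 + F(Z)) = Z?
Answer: -720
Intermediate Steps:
F(Z) = -2 + Z/2
w(Q, N) = -15 (w(Q, N) = -6 + 3*(-3) = -6 - 9 = -15)
m = -4 (m = -7 + 3 = -4)
u(Y, q) = -12 (u(Y, q) = -4 - 8 = -12)
(u(-1, 3 - 1*4)*m)*w(2, F(-3)) = -12*(-4)*(-15) = 48*(-15) = -720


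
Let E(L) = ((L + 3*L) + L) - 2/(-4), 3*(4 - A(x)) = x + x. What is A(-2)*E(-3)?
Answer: -232/3 ≈ -77.333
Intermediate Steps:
A(x) = 4 - 2*x/3 (A(x) = 4 - (x + x)/3 = 4 - 2*x/3)
E(L) = ½ + 5*L (E(L) = (4*L + L) - 2*(-¼) = 5*L + ½ = ½ + 5*L)
A(-2)*E(-3) = (4 - ⅔*(-2))*(½ + 5*(-3)) = (4 + 4/3)*(½ - 15) = (16/3)*(-29/2) = -232/3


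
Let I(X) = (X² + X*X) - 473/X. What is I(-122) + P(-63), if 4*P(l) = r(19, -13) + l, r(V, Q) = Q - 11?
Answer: 7259031/244 ≈ 29750.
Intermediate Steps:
r(V, Q) = -11 + Q
P(l) = -6 + l/4 (P(l) = ((-11 - 13) + l)/4 = (-24 + l)/4 = -6 + l/4)
I(X) = -473/X + 2*X² (I(X) = (X² + X²) - 473/X = 2*X² - 473/X = -473/X + 2*X²)
I(-122) + P(-63) = (-473 + 2*(-122)³)/(-122) + (-6 + (¼)*(-63)) = -(-473 + 2*(-1815848))/122 + (-6 - 63/4) = -(-473 - 3631696)/122 - 87/4 = -1/122*(-3632169) - 87/4 = 3632169/122 - 87/4 = 7259031/244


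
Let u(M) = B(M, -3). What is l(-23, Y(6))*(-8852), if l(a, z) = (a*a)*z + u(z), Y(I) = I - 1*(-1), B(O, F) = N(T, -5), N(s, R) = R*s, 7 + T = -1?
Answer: -33133036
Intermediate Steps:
T = -8 (T = -7 - 1 = -8)
B(O, F) = 40 (B(O, F) = -5*(-8) = 40)
Y(I) = 1 + I (Y(I) = I + 1 = 1 + I)
u(M) = 40
l(a, z) = 40 + z*a² (l(a, z) = (a*a)*z + 40 = a²*z + 40 = z*a² + 40 = 40 + z*a²)
l(-23, Y(6))*(-8852) = (40 + (1 + 6)*(-23)²)*(-8852) = (40 + 7*529)*(-8852) = (40 + 3703)*(-8852) = 3743*(-8852) = -33133036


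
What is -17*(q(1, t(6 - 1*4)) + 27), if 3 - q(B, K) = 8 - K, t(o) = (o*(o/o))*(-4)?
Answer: -238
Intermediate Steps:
t(o) = -4*o (t(o) = (o*1)*(-4) = o*(-4) = -4*o)
q(B, K) = -5 + K (q(B, K) = 3 - (8 - K) = 3 + (-8 + K) = -5 + K)
-17*(q(1, t(6 - 1*4)) + 27) = -17*((-5 - 4*(6 - 1*4)) + 27) = -17*((-5 - 4*(6 - 4)) + 27) = -17*((-5 - 4*2) + 27) = -17*((-5 - 8) + 27) = -17*(-13 + 27) = -17*14 = -1*238 = -238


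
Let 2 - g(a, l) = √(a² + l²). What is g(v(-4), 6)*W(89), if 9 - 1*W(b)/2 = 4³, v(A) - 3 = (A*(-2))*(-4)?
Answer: -220 + 110*√877 ≈ 3037.6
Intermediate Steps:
v(A) = 3 + 8*A (v(A) = 3 + (A*(-2))*(-4) = 3 - 2*A*(-4) = 3 + 8*A)
W(b) = -110 (W(b) = 18 - 2*4³ = 18 - 2*64 = 18 - 128 = -110)
g(a, l) = 2 - √(a² + l²)
g(v(-4), 6)*W(89) = (2 - √((3 + 8*(-4))² + 6²))*(-110) = (2 - √((3 - 32)² + 36))*(-110) = (2 - √((-29)² + 36))*(-110) = (2 - √(841 + 36))*(-110) = (2 - √877)*(-110) = -220 + 110*√877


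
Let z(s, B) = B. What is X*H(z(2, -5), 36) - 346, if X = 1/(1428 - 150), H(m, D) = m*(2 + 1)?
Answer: -147401/426 ≈ -346.01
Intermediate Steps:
H(m, D) = 3*m (H(m, D) = m*3 = 3*m)
X = 1/1278 ≈ 0.00078247
X*H(z(2, -5), 36) - 346 = (3*(-5))/1278 - 346 = (1/1278)*(-15) - 346 = -5/426 - 346 = -147401/426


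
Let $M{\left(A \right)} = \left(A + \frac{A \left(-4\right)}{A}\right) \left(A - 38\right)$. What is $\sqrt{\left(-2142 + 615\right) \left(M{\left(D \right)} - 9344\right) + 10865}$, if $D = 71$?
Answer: $2 \sqrt{2725739} \approx 3302.0$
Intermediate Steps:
$M{\left(A \right)} = \left(-38 + A\right) \left(-4 + A\right)$ ($M{\left(A \right)} = \left(A + \frac{\left(-4\right) A}{A}\right) \left(-38 + A\right) = \left(A - 4\right) \left(-38 + A\right) = \left(-4 + A\right) \left(-38 + A\right) = \left(-38 + A\right) \left(-4 + A\right)$)
$\sqrt{\left(-2142 + 615\right) \left(M{\left(D \right)} - 9344\right) + 10865} = \sqrt{\left(-2142 + 615\right) \left(\left(152 + 71^{2} - 2982\right) - 9344\right) + 10865} = \sqrt{- 1527 \left(\left(152 + 5041 - 2982\right) - 9344\right) + 10865} = \sqrt{- 1527 \left(2211 - 9344\right) + 10865} = \sqrt{\left(-1527\right) \left(-7133\right) + 10865} = \sqrt{10892091 + 10865} = \sqrt{10902956} = 2 \sqrt{2725739}$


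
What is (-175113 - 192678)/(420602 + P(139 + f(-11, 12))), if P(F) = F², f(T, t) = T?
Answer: -122597/145662 ≈ -0.84165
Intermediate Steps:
(-175113 - 192678)/(420602 + P(139 + f(-11, 12))) = (-175113 - 192678)/(420602 + (139 - 11)²) = -367791/(420602 + 128²) = -367791/(420602 + 16384) = -367791/436986 = -367791*1/436986 = -122597/145662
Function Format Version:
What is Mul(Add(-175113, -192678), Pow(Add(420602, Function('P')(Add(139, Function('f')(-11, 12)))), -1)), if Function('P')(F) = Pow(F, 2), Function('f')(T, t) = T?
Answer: Rational(-122597, 145662) ≈ -0.84165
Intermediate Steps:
Mul(Add(-175113, -192678), Pow(Add(420602, Function('P')(Add(139, Function('f')(-11, 12)))), -1)) = Mul(Add(-175113, -192678), Pow(Add(420602, Pow(Add(139, -11), 2)), -1)) = Mul(-367791, Pow(Add(420602, Pow(128, 2)), -1)) = Mul(-367791, Pow(Add(420602, 16384), -1)) = Mul(-367791, Pow(436986, -1)) = Mul(-367791, Rational(1, 436986)) = Rational(-122597, 145662)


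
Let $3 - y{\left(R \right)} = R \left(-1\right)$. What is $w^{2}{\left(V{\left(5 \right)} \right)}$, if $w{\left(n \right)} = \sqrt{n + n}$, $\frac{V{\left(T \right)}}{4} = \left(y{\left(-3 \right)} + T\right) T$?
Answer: $200$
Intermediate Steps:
$y{\left(R \right)} = 3 + R$ ($y{\left(R \right)} = 3 - R \left(-1\right) = 3 - - R = 3 + R$)
$V{\left(T \right)} = 4 T^{2}$ ($V{\left(T \right)} = 4 \left(\left(3 - 3\right) + T\right) T = 4 \left(0 + T\right) T = 4 T T = 4 T^{2}$)
$w{\left(n \right)} = \sqrt{2} \sqrt{n}$ ($w{\left(n \right)} = \sqrt{2 n} = \sqrt{2} \sqrt{n}$)
$w^{2}{\left(V{\left(5 \right)} \right)} = \left(\sqrt{2} \sqrt{4 \cdot 5^{2}}\right)^{2} = \left(\sqrt{2} \sqrt{4 \cdot 25}\right)^{2} = \left(\sqrt{2} \sqrt{100}\right)^{2} = \left(\sqrt{2} \cdot 10\right)^{2} = \left(10 \sqrt{2}\right)^{2} = 200$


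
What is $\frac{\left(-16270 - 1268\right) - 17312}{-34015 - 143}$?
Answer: $\frac{17425}{17079} \approx 1.0203$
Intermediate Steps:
$\frac{\left(-16270 - 1268\right) - 17312}{-34015 - 143} = \frac{-17538 - 17312}{-34015 - 143} = - \frac{34850}{-34158} = \left(-34850\right) \left(- \frac{1}{34158}\right) = \frac{17425}{17079}$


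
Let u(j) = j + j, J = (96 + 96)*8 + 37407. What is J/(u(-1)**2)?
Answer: 38943/4 ≈ 9735.8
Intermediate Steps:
J = 38943 (J = 192*8 + 37407 = 1536 + 37407 = 38943)
u(j) = 2*j
J/(u(-1)**2) = 38943/((2*(-1))**2) = 38943/((-2)**2) = 38943/4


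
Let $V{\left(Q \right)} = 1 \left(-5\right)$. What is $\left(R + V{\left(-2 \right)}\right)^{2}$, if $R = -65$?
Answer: $4900$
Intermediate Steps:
$V{\left(Q \right)} = -5$
$\left(R + V{\left(-2 \right)}\right)^{2} = \left(-65 - 5\right)^{2} = \left(-70\right)^{2} = 4900$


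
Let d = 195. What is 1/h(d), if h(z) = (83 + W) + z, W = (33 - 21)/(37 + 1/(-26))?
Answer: 961/267470 ≈ 0.0035929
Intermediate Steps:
W = 312/961 (W = 12/(37 - 1/26) = 12/(961/26) = 12*(26/961) = 312/961 ≈ 0.32466)
h(z) = 80075/961 + z (h(z) = (83 + 312/961) + z = 80075/961 + z)
1/h(d) = 1/(80075/961 + 195) = 1/(267470/961) = 961/267470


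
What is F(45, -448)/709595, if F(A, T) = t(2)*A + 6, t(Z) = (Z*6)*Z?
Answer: 1086/709595 ≈ 0.0015304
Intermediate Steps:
t(Z) = 6*Z**2 (t(Z) = (6*Z)*Z = 6*Z**2)
F(A, T) = 6 + 24*A (F(A, T) = (6*2**2)*A + 6 = (6*4)*A + 6 = 24*A + 6 = 6 + 24*A)
F(45, -448)/709595 = (6 + 24*45)/709595 = (6 + 1080)*(1/709595) = 1086*(1/709595) = 1086/709595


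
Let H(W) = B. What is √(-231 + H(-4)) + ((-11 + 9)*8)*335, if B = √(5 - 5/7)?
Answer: -5360 + I*√(11319 - 7*√210)/7 ≈ -5360.0 + 15.13*I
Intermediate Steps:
B = √210/7 (B = √(5 - 5*⅐) = √(5 - 5/7) = √(30/7) = √210/7 ≈ 2.0702)
H(W) = √210/7
√(-231 + H(-4)) + ((-11 + 9)*8)*335 = √(-231 + √210/7) + ((-11 + 9)*8)*335 = √(-231 + √210/7) - 2*8*335 = √(-231 + √210/7) - 16*335 = √(-231 + √210/7) - 5360 = -5360 + √(-231 + √210/7)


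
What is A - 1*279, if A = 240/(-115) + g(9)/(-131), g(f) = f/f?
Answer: -846938/3013 ≈ -281.09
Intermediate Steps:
g(f) = 1
A = -6311/3013 (A = 240/(-115) + 1/(-131) = 240*(-1/115) + 1*(-1/131) = -48/23 - 1/131 = -6311/3013 ≈ -2.0946)
A - 1*279 = -6311/3013 - 1*279 = -6311/3013 - 279 = -846938/3013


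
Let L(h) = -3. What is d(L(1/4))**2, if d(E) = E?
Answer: 9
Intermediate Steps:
d(L(1/4))**2 = (-3)**2 = 9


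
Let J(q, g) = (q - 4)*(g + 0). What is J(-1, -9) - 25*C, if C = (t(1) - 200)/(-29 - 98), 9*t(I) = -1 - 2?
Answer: 2120/381 ≈ 5.5643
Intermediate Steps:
t(I) = -1/3 (t(I) = (-1 - 2)/9 = (1/9)*(-3) = -1/3)
C = 601/381 (C = (-1/3 - 200)/(-29 - 98) = -601/3/(-127) = -601/3*(-1/127) = 601/381 ≈ 1.5774)
J(q, g) = g*(-4 + q) (J(q, g) = (-4 + q)*g = g*(-4 + q))
J(-1, -9) - 25*C = -9*(-4 - 1) - 25*601/381 = -9*(-5) - 15025/381 = 45 - 15025/381 = 2120/381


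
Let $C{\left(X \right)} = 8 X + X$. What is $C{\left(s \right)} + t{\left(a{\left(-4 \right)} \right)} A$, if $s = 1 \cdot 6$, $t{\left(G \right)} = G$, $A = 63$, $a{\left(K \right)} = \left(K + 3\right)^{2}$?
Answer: $117$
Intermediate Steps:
$a{\left(K \right)} = \left(3 + K\right)^{2}$
$s = 6$
$C{\left(X \right)} = 9 X$
$C{\left(s \right)} + t{\left(a{\left(-4 \right)} \right)} A = 9 \cdot 6 + \left(3 - 4\right)^{2} \cdot 63 = 54 + \left(-1\right)^{2} \cdot 63 = 54 + 1 \cdot 63 = 54 + 63 = 117$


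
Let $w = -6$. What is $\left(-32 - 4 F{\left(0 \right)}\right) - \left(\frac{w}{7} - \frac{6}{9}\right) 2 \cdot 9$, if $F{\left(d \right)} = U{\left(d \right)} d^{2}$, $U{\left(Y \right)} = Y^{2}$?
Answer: $- \frac{32}{7} \approx -4.5714$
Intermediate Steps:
$F{\left(d \right)} = d^{4}$ ($F{\left(d \right)} = d^{2} d^{2} = d^{4}$)
$\left(-32 - 4 F{\left(0 \right)}\right) - \left(\frac{w}{7} - \frac{6}{9}\right) 2 \cdot 9 = \left(-32 - 4 \cdot 0^{4}\right) - \left(- \frac{6}{7} - \frac{6}{9}\right) 2 \cdot 9 = \left(-32 - 0\right) - \left(\left(-6\right) \frac{1}{7} - \frac{2}{3}\right) 2 \cdot 9 = \left(-32 + 0\right) - \left(- \frac{6}{7} - \frac{2}{3}\right) 2 \cdot 9 = -32 - \left(- \frac{32}{21}\right) 2 \cdot 9 = -32 - \left(- \frac{64}{21}\right) 9 = -32 - - \frac{192}{7} = -32 + \frac{192}{7} = - \frac{32}{7}$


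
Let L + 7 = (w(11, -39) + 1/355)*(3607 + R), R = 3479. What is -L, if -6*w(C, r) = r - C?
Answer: -20967351/355 ≈ -59063.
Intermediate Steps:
w(C, r) = -r/6 + C/6 (w(C, r) = -(r - C)/6 = -r/6 + C/6)
L = 20967351/355 (L = -7 + ((-⅙*(-39) + (⅙)*11) + 1/355)*(3607 + 3479) = -7 + ((13/2 + 11/6) + 1/355)*7086 = -7 + (25/3 + 1/355)*7086 = -7 + (8878/1065)*7086 = -7 + 20969836/355 = 20967351/355 ≈ 59063.)
-L = -1*20967351/355 = -20967351/355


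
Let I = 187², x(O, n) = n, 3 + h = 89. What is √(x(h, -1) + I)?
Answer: 2*√8742 ≈ 187.00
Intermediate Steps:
h = 86 (h = -3 + 89 = 86)
I = 34969
√(x(h, -1) + I) = √(-1 + 34969) = √34968 = 2*√8742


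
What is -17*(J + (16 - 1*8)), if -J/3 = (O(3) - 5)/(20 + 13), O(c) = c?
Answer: -1530/11 ≈ -139.09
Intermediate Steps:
J = 2/11 (J = -3*(3 - 5)/(20 + 13) = -(-6)/33 = -3*(-2/33) = 2/11 ≈ 0.18182)
-17*(J + (16 - 1*8)) = -17*(2/11 + (16 - 1*8)) = -17*(2/11 + (16 - 8)) = -17*(2/11 + 8) = -17*90/11 = -1530/11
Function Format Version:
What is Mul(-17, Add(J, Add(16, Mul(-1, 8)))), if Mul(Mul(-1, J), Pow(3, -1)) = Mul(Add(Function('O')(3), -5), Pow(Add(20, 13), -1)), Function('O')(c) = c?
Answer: Rational(-1530, 11) ≈ -139.09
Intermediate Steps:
J = Rational(2, 11) (J = Mul(-3, Mul(Add(3, -5), Pow(Add(20, 13), -1))) = Mul(-3, Mul(-2, Pow(33, -1))) = Mul(-3, Mul(-2, Rational(1, 33))) = Mul(-3, Rational(-2, 33)) = Rational(2, 11) ≈ 0.18182)
Mul(-17, Add(J, Add(16, Mul(-1, 8)))) = Mul(-17, Add(Rational(2, 11), Add(16, Mul(-1, 8)))) = Mul(-17, Add(Rational(2, 11), Add(16, -8))) = Mul(-17, Add(Rational(2, 11), 8)) = Mul(-17, Rational(90, 11)) = Rational(-1530, 11)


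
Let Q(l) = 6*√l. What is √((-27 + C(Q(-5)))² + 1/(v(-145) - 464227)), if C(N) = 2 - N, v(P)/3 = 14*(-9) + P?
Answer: √(6014792452935 + 4054916280000*I*√5)/116260 ≈ 25.0 + 13.416*I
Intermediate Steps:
v(P) = -378 + 3*P (v(P) = 3*(14*(-9) + P) = 3*(-126 + P) = -378 + 3*P)
√((-27 + C(Q(-5)))² + 1/(v(-145) - 464227)) = √((-27 + (2 - 6*√(-5)))² + 1/((-378 + 3*(-145)) - 464227)) = √((-27 + (2 - 6*I*√5))² + 1/((-378 - 435) - 464227)) = √((-27 + (2 - 6*I*√5))² + 1/(-813 - 464227)) = √((-27 + (2 - 6*I*√5))² + 1/(-465040)) = √((-25 - 6*I*√5)² - 1/465040) = √(-1/465040 + (-25 - 6*I*√5)²)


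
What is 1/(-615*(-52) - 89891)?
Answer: -1/57911 ≈ -1.7268e-5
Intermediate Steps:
1/(-615*(-52) - 89891) = 1/(31980 - 89891) = 1/(-57911) = -1/57911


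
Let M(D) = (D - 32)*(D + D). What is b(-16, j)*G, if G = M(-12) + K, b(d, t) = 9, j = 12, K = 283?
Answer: 12051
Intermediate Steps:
M(D) = 2*D*(-32 + D) (M(D) = (-32 + D)*(2*D) = 2*D*(-32 + D))
G = 1339 (G = 2*(-12)*(-32 - 12) + 283 = 2*(-12)*(-44) + 283 = 1056 + 283 = 1339)
b(-16, j)*G = 9*1339 = 12051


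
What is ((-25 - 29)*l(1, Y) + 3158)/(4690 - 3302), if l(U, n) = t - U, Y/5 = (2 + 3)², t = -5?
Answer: 1741/694 ≈ 2.5086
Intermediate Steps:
Y = 125 (Y = 5*(2 + 3)² = 5*5² = 5*25 = 125)
l(U, n) = -5 - U
((-25 - 29)*l(1, Y) + 3158)/(4690 - 3302) = ((-25 - 29)*(-5 - 1*1) + 3158)/(4690 - 3302) = (-54*(-5 - 1) + 3158)/1388 = (-54*(-6) + 3158)*(1/1388) = (324 + 3158)*(1/1388) = 3482*(1/1388) = 1741/694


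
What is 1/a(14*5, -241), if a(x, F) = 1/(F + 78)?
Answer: -163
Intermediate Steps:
a(x, F) = 1/(78 + F)
1/a(14*5, -241) = 1/(1/(78 - 241)) = 1/(1/(-163)) = 1/(-1/163) = -163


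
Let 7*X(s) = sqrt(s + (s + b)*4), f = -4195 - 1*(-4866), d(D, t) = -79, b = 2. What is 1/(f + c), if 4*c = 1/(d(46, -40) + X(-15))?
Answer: 3283869252/2203465878377 + 28*I*sqrt(67)/2203465878377 ≈ 0.0014903 + 1.0401e-10*I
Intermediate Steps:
f = 671 (f = -4195 + 4866 = 671)
X(s) = sqrt(8 + 5*s)/7 (X(s) = sqrt(s + (s + 2)*4)/7 = sqrt(s + (2 + s)*4)/7 = sqrt(s + (8 + 4*s))/7 = sqrt(8 + 5*s)/7)
c = 1/(4*(-79 + I*sqrt(67)/7)) (c = 1/(4*(-79 + sqrt(8 + 5*(-15))/7)) = 1/(4*(-79 + sqrt(8 - 75)/7)) = 1/(4*(-79 + sqrt(-67)/7)) = 1/(4*(-79 + (I*sqrt(67))/7)) = 1/(4*(-79 + I*sqrt(67)/7)) ≈ -0.0031639 - 4.6831e-5*I)
1/(f + c) = 1/(671 + (-3871/1223504 - 7*I*sqrt(67)/1223504)) = 1/(820967313/1223504 - 7*I*sqrt(67)/1223504)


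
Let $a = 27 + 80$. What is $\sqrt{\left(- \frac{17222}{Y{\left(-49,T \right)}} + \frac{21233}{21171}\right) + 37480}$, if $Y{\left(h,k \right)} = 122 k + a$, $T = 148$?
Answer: $\frac{\sqrt{5541892875886222729761}}{384528873} \approx 193.6$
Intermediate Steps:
$a = 107$
$Y{\left(h,k \right)} = 107 + 122 k$ ($Y{\left(h,k \right)} = 122 k + 107 = 107 + 122 k$)
$\sqrt{\left(- \frac{17222}{Y{\left(-49,T \right)}} + \frac{21233}{21171}\right) + 37480} = \sqrt{\left(- \frac{17222}{107 + 122 \cdot 148} + \frac{21233}{21171}\right) + 37480} = \sqrt{\left(- \frac{17222}{107 + 18056} + 21233 \cdot \frac{1}{21171}\right) + 37480} = \sqrt{\left(- \frac{17222}{18163} + \frac{21233}{21171}\right) + 37480} = \sqrt{\frac{21048017}{384528873} + 37480} = \sqrt{\frac{14412163208057}{384528873}} = \frac{\sqrt{5541892875886222729761}}{384528873}$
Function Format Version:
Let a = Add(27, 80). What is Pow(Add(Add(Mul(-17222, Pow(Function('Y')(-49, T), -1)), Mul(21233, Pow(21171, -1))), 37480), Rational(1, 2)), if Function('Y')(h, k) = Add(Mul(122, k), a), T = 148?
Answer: Mul(Rational(1, 384528873), Pow(5541892875886222729761, Rational(1, 2))) ≈ 193.60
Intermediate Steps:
a = 107
Function('Y')(h, k) = Add(107, Mul(122, k)) (Function('Y')(h, k) = Add(Mul(122, k), 107) = Add(107, Mul(122, k)))
Pow(Add(Add(Mul(-17222, Pow(Function('Y')(-49, T), -1)), Mul(21233, Pow(21171, -1))), 37480), Rational(1, 2)) = Pow(Add(Add(Mul(-17222, Pow(Add(107, Mul(122, 148)), -1)), Mul(21233, Pow(21171, -1))), 37480), Rational(1, 2)) = Pow(Add(Add(Mul(-17222, Pow(Add(107, 18056), -1)), Mul(21233, Rational(1, 21171))), 37480), Rational(1, 2)) = Pow(Add(Add(Mul(-17222, Pow(18163, -1)), Rational(21233, 21171)), 37480), Rational(1, 2)) = Pow(Add(Add(Mul(-17222, Rational(1, 18163)), Rational(21233, 21171)), 37480), Rational(1, 2)) = Pow(Add(Add(Rational(-17222, 18163), Rational(21233, 21171)), 37480), Rational(1, 2)) = Pow(Add(Rational(21048017, 384528873), 37480), Rational(1, 2)) = Pow(Rational(14412163208057, 384528873), Rational(1, 2)) = Mul(Rational(1, 384528873), Pow(5541892875886222729761, Rational(1, 2)))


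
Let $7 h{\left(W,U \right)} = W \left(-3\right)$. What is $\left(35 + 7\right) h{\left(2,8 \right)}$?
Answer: $-36$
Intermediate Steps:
$h{\left(W,U \right)} = - \frac{3 W}{7}$ ($h{\left(W,U \right)} = \frac{W \left(-3\right)}{7} = \frac{\left(-3\right) W}{7} = - \frac{3 W}{7}$)
$\left(35 + 7\right) h{\left(2,8 \right)} = \left(35 + 7\right) \left(\left(- \frac{3}{7}\right) 2\right) = 42 \left(- \frac{6}{7}\right) = -36$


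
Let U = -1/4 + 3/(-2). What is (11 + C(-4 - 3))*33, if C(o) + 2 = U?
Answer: 957/4 ≈ 239.25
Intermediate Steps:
U = -7/4 (U = -1*¼ + 3*(-½) = -¼ - 3/2 = -7/4 ≈ -1.7500)
C(o) = -15/4 (C(o) = -2 - 7/4 = -15/4)
(11 + C(-4 - 3))*33 = (11 - 15/4)*33 = (29/4)*33 = 957/4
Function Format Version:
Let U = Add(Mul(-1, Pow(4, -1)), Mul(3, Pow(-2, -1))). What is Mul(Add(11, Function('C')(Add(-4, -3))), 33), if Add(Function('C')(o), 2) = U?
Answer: Rational(957, 4) ≈ 239.25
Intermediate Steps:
U = Rational(-7, 4) (U = Add(Mul(-1, Rational(1, 4)), Mul(3, Rational(-1, 2))) = Add(Rational(-1, 4), Rational(-3, 2)) = Rational(-7, 4) ≈ -1.7500)
Function('C')(o) = Rational(-15, 4) (Function('C')(o) = Add(-2, Rational(-7, 4)) = Rational(-15, 4))
Mul(Add(11, Function('C')(Add(-4, -3))), 33) = Mul(Add(11, Rational(-15, 4)), 33) = Mul(Rational(29, 4), 33) = Rational(957, 4)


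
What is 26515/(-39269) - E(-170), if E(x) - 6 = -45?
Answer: 1504976/39269 ≈ 38.325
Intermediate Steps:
E(x) = -39 (E(x) = 6 - 45 = -39)
26515/(-39269) - E(-170) = 26515/(-39269) - 1*(-39) = 26515*(-1/39269) + 39 = -26515/39269 + 39 = 1504976/39269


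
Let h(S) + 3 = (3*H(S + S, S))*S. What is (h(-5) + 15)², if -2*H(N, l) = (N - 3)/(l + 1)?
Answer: 84681/64 ≈ 1323.1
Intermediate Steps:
H(N, l) = -(-3 + N)/(2*(1 + l)) (H(N, l) = -(N - 3)/(2*(l + 1)) = -(-3 + N)/(2*(1 + l)))
h(S) = -3 + 3*S*(3 - 2*S)/(2*(1 + S)) (h(S) = -3 + (3*((3 - (S + S))/(2*(1 + S))))*S = -3 + (3*((3 - 2*S)/(2*(1 + S))))*S = -3 + (3*(3 - 2*S)/(2*(1 + S)))*S = -3 + 3*S*(3 - 2*S)/(2*(1 + S)))
(h(-5) + 15)² = (3*(-2 - 5 - 2*(-5)²)/(2*(1 - 5)) + 15)² = ((3/2)*(-2 - 5 - 2*25)/(-4) + 15)² = ((3/2)*(-¼)*(-2 - 5 - 50) + 15)² = ((3/2)*(-¼)*(-57) + 15)² = (171/8 + 15)² = (291/8)² = 84681/64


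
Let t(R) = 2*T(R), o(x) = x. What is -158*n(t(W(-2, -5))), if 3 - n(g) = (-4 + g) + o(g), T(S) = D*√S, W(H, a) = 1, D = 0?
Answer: -1106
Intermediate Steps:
T(S) = 0 (T(S) = 0*√S = 0)
t(R) = 0 (t(R) = 2*0 = 0)
n(g) = 7 - 2*g (n(g) = 3 - ((-4 + g) + g) = 3 - (-4 + 2*g) = 3 + (4 - 2*g) = 7 - 2*g)
-158*n(t(W(-2, -5))) = -158*(7 - 2*0) = -158*(7 + 0) = -158*7 = -1106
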